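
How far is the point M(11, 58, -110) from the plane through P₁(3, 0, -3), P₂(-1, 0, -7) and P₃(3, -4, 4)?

P₁P₂ = (-4, 0, -4) and P₁P₃ = (0, -4, 7), so a normal is n = P₁P₂ × P₁P₃ = (-16, 28, 16).
n = (-16, 28, 16); n·P − (-96) = -216; |n| = 36; distance = 216/36 = 6.

6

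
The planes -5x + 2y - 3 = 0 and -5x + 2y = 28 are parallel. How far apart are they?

25√29/29

Both planes have normal n = (-5, 2, 0), |n| = √29. Any point on the first plane is at distance |28 − 3|/|n| = 25/√29 from the second.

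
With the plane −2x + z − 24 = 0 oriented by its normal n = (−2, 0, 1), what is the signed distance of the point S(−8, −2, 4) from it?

-4√5/5

n·S − 24 = -4.
|n| = √5, so the signed distance is -4√5/5.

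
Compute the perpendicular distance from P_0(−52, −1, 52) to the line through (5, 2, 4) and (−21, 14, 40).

A direction vector is d = (−26, 12, 36).
AP = (−57, −3, 48), and AP × d = (−684, 804, −762).
|AP × d|² = 1694916 and |d|² = 2116, so the distance is √(1694916/2116) = √801 = 3√89.

3√89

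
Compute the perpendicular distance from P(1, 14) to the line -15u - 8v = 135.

262/17

d = |(-15)·1 + (-8)·14 − 135| / √(225 + 64) = |-262|/17 = 262/17.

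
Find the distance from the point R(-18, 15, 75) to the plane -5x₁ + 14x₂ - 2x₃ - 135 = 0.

d = |(-5)·(-18) + 14·15 + (-2)·75 − 135| / √(25 + 196 + 4) = |15| / 15 = 1.

1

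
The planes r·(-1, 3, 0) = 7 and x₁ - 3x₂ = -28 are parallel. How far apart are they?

Divide the second equation by -1 to match normals: -x₁ + 3x₂ = 28.
With common normal n = (-1, 3, 0) (|n| = √10), the distance is |7 − 28|/|n| = 21/√10 = 21√10/10.

21√10/10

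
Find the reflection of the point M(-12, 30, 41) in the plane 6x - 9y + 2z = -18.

With n = (6, -9, 2), the signed offset is (n·M − (-18))/|n|² = -242/121 = -2.
M' = M − 2t·n = (-12, 30, 41) − (-4)·(6, -9, 2) = (12, -6, 49).

(12, -6, 49)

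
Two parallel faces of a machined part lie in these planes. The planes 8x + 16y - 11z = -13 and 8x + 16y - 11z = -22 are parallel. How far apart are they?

With common normal n = (8, 16, -11) (|n| = 21), the distance is |(-13) − (-22)|/|n| = 9/21 = 3/7.

3/7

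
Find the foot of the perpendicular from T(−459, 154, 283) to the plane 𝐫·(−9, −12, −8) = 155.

The perpendicular from T has direction n = (−9, −12, −8): r = (−459, 154, 283) + μ(−9, −12, −8).
Substitute into the plane: n·(T + μn) = 155 gives 19 + 289μ = 155, so μ = 8/17.
Foot = (−459, 154, 283) + (8/17)·(−9, −12, −8) = (−7875/17, 2522/17, 4747/17).

(-7875/17, 2522/17, 4747/17)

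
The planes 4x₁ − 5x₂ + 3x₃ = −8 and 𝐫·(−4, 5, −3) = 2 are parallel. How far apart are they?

3√2/5

Divide the second equation by -1 to match normals: 4x₁ − 5x₂ + 3x₃ = -2.
With common normal n = (4, −5, 3) (|n| = 5√2), the distance is |(-8) − (-2)|/|n| = 6/(5√2) = 3√2/5.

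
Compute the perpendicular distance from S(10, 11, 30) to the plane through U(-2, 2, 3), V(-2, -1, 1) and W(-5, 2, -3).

UV = (0, -3, -2) and UW = (-3, 0, -6), so a normal is n = UV × UW = (18, 6, -9).
Then n·(10, 11, 30) - (-51) = 27.
|n| = √(324 + 36 + 81) = 21, so the distance is |27|/21 = 9/7.

9/7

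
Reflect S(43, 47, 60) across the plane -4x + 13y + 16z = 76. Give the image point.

With n = (-4, 13, 16), the signed offset is (n·S − 76)/|n|² = 1323/441 = 3.
S' = S − 2t·n = (43, 47, 60) − 6·(-4, 13, 16) = (67, -31, -36).

(67, -31, -36)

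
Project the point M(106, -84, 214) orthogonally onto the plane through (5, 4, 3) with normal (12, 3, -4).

(1282/13, -1116/13, 2814/13)

The perpendicular from M has direction n = (12, 3, -4): r = (106, -84, 214) + μ(12, 3, -4).
Substitute into the plane: n·(M + μn) = 60 gives 164 + 169μ = 60, so μ = -8/13.
Foot = (106, -84, 214) + (-8/13)·(12, 3, -4) = (1282/13, -1116/13, 2814/13).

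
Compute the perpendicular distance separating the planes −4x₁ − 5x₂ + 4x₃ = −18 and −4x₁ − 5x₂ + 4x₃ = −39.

With common normal n = (−4, −5, 4) (|n| = √57), the distance is |(-18) − (-39)|/|n| = 21/√57.

21/√57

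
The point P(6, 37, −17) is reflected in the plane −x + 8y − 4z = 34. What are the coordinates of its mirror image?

n = (−1, 8, −4), |n|² = 81, n·P − 34 = 324, so t = 324/81 = 4.
Foot F = P − 4·n = (10, 5, −1); the reflection is 2F − P = (14, −27, 15).

(14, -27, 15)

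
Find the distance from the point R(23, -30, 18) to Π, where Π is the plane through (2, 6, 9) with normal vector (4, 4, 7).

The plane has equation n·(r − (2, 6, 9)) = 0, i.e. n·r = 95.
d = |4·23 + 4·(-30) + 7·18 − 95| / √(16 + 16 + 49) = |3| / 9 = 1/3.

1/3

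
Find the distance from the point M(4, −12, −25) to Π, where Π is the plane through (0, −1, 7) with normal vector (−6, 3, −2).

The plane has equation n·(r − (0, −1, 7)) = 0, i.e. n·r = -17.
Then n·(4, −12, −25) − (−17) = 7.
|n| = √(36 + 9 + 4) = 7, so the distance is |7|/7 = 1.

1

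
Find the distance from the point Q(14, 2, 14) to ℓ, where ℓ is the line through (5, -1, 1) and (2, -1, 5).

3√26

A direction vector is d = (-3, 0, 4).
AP = (9, 3, 13), and AP × d = (12, -75, 9).
|AP × d|² = 5850 and |d|² = 25, so the distance is √(5850/25) = √234 = 3√26.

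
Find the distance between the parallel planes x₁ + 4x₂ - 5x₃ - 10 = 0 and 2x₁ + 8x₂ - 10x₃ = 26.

Divide the second equation by 2 to match normals: x₁ + 4x₂ - 5x₃ = 13.
Both planes have normal n = (1, 4, -5), |n| = √42. Any point on the first plane is at distance |13 − 10|/|n| = 3/√42 from the second.

3/√42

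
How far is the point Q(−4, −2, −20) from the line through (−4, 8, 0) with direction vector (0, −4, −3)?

Direction vector d = (0, −4, −3).
AP = (0, −10, −20), and AP × d = (−50, 0, 0).
|AP × d|² = 2500 and |d|² = 25, so the distance is √(2500/25) = √100 = 10.

10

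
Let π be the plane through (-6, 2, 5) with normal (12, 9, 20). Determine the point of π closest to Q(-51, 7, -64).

(-15, 34, -4)

n = (12, 9, 20), |n|² = 625, and n·Q − 46 = -1875.
t = -1875/625 = -3, so the foot is Q − t·n = (-51, 7, -64) − (-3)·(12, 9, 20) = (-15, 34, -4).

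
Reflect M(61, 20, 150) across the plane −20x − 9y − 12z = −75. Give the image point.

n = (−20, −9, −12), |n|² = 625, n·M − (-75) = -3125, so t = -3125/625 = -5.
Foot F = M − (-5)·n = (−39, −25, 90); the reflection is 2F − M = (−139, −70, 30).

(-139, -70, 30)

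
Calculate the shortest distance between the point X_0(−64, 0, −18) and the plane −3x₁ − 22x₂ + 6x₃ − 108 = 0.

24/23

n = (−3, −22, 6); n·P − 108 = -24; |n| = 23; distance = 24/23.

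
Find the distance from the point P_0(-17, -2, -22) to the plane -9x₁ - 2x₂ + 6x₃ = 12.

13/11

d = |(-9)·(-17) + (-2)·(-2) + 6·(-22) − 12| / √(81 + 4 + 36) = |13| / 11 = 13/11.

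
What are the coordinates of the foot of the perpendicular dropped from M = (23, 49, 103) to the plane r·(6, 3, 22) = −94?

The perpendicular from M has direction n = (6, 3, 22): r = (23, 49, 103) + λ(6, 3, 22).
Substitute into the plane: n·(M + λn) = -94 gives 2551 + 529λ = -94, so λ = -5.
Foot = (23, 49, 103) + (-5)·(6, 3, 22) = (−7, 34, −7).

(-7, 34, -7)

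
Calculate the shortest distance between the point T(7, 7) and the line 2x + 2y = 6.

The normal to the line is n = (2, 2) with |n| = 2√2.
|n·T − 6| = |28 − 6| = 22, so the distance is 22/(2√2) = 11/√2.

11√2/2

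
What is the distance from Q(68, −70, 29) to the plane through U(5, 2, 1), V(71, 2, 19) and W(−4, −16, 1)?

22/23

UV = (66, 0, 18) and UW = (−9, −18, 0), so a normal is n = UV × UW = (324, −162, −1188).
n = (324, −162, −1188); n·P − 108 = -1188; |n| = 1242; distance = 1188/1242 = 22/23.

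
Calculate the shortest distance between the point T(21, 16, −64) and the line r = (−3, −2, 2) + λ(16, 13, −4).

Direction vector d = (16, 13, −4).
AP = (24, 18, −66); AP·d = 882, |AP|² = 5256, |d|² = 441.
distance² = |AP|² − (AP·d)²/|d|² = 5256 − 777924/441 = 3492, so the distance is 6√97.

6√97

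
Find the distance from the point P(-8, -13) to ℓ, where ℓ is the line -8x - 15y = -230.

The normal to the line is n = (-8, -15) with |n| = 17.
|n·P − (-230)| = |259 − (-230)| = 489, so the distance is 489/17.

489/17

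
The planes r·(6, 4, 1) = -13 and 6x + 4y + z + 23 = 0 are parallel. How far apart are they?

Both planes have normal n = (6, 4, 1), |n| = √53. Any point on the first plane is at distance |(-23) − (-13)|/|n| = 10/√53 from the second.

10√53/53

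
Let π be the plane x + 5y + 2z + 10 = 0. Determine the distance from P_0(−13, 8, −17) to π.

Normal vector n = (1, 5, 2), and n·(−13, 8, −17) − (−10) = 3.
|n| = √(1 + 25 + 4) = √30, so the distance is |3|/√30 = 3/√30.

√30/10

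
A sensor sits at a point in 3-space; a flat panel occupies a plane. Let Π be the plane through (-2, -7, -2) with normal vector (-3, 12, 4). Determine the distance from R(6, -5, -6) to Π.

The plane has equation n·(r − (-2, -7, -2)) = 0, i.e. n·r = -86.
Then n·(6, -5, -6) - (-86) = -16.
|n| = √(9 + 144 + 16) = 13, so the distance is |-16|/13 = 16/13.

16/13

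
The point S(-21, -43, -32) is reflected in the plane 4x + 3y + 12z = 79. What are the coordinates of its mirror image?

With n = (4, 3, 12), the signed offset is (n·S − 79)/|n|² = -676/169 = -4.
S' = S − 2t·n = (-21, -43, -32) − (-8)·(4, 3, 12) = (11, -19, 64).

(11, -19, 64)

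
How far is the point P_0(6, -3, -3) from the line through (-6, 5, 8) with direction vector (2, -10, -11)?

Direction vector d = (2, -10, -11).
AP = (12, -8, -11); AP·d = 225, |AP|² = 329, |d|² = 225.
distance² = |AP|² − (AP·d)²/|d|² = 329 − 50625/225 = 104, so the distance is 2√26.

2√26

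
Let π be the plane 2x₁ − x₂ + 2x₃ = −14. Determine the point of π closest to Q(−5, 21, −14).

n = (2, −1, 2), |n|² = 9, and n·Q − (-14) = -45.
t = -45/9 = -5, so the foot is Q − t·n = (−5, 21, −14) − (-5)·(2, −1, 2) = (5, 16, −4).

(5, 16, -4)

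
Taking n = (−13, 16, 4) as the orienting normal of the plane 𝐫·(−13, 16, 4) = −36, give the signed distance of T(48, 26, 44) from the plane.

4/21

n·T − (-36) = 4.
|n| = 21, so the signed distance is 4/21.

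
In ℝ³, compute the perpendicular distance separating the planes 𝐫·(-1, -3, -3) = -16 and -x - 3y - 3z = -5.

Both planes have normal n = (-1, -3, -3), |n| = √19. Any point on the first plane is at distance |(-5) − (-16)|/|n| = 11/√19 = 11√19/19 from the second.

11√19/19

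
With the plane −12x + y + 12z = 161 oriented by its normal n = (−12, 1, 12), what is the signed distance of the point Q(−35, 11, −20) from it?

30/17

n·Q − 161 = 30.
|n| = 17, so the signed distance is 30/17.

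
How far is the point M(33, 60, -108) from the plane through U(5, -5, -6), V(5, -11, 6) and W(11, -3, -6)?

4

UV = (0, -6, 12) and UW = (6, 2, 0), so a normal is n = UV × UW = (-24, 72, 36).
Then n·(33, 60, -108) - (-696) = 336.
|n| = √(576 + 5184 + 1296) = 84, so the distance is |336|/84 = 4.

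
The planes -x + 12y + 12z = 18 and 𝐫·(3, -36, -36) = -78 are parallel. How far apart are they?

8/17

Divide the second equation by -3 to match normals: -x + 12y + 12z = 26.
With common normal n = (-1, 12, 12) (|n| = 17), the distance is |18 − 26|/|n| = 8/17.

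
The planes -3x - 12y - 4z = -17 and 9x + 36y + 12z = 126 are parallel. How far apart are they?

25/13

Divide the second equation by -3 to match normals: -3x - 12y - 4z = -42.
With common normal n = (-3, -12, -4) (|n| = 13), the distance is |(-17) − (-42)|/|n| = 25/13.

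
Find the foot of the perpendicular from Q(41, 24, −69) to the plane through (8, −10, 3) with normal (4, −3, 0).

n = (4, −3, 0), |n|² = 25, and n·Q − 62 = 30.
t = 30/25 = 6/5, so the foot is Q − t·n = (41, 24, −69) − (6/5)·(4, −3, 0) = (181/5, 138/5, −69).

(181/5, 138/5, -69)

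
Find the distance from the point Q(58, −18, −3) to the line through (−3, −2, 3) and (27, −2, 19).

A direction vector is d = (30, 0, 16).
AP = (61, −16, −6); AP·d = 1734, |AP|² = 4013, |d|² = 1156.
distance² = |AP|² − (AP·d)²/|d|² = 4013 − 3006756/1156 = 1412, so the distance is 2√353.

2√353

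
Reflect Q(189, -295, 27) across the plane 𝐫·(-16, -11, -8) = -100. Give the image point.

(4129/21, -6085/21, 647/21)

n = (-16, -11, -8), |n|² = 441, n·Q − (-100) = 105, so t = 105/441 = 5/21.
Foot F = Q − (5/21)·n = (4049/21, -6140/21, 607/21); the reflection is 2F − Q = (4129/21, -6085/21, 647/21).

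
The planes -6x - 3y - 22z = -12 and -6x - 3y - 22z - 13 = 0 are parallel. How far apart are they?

25/23

Both planes have normal n = (-6, -3, -22), |n| = 23. Any point on the first plane is at distance |13 − (-12)|/|n| = 25/23 from the second.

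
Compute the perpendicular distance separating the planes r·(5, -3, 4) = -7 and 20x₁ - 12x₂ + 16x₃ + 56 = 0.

Divide the second equation by 4 to match normals: 5x₁ - 3x₂ + 4x₃ = -14.
Both planes have normal n = (5, -3, 4), |n| = 5√2. Any point on the first plane is at distance |(-14) − (-7)|/|n| = 7/(5√2) from the second.

7/(5√2)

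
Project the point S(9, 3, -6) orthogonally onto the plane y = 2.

(9, 2, -6)

n = (0, 1, 0), |n|² = 1, and n·S − 2 = 1.
t = 1/1 = 1, so the foot is S − t·n = (9, 3, -6) − 1·(0, 1, 0) = (9, 2, -6).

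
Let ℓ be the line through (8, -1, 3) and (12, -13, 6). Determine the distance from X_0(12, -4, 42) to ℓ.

A direction vector is d = (4, -12, 3).
AP = (4, -3, 39), and AP × d = (459, 144, -36).
|AP × d|² = 232713 and |d|² = 169, so the distance is √(232713/169) = √1377 = 9√17.

9√17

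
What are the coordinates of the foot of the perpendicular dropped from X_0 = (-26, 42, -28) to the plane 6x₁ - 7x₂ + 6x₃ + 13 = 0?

(4, 7, 2)

The perpendicular from X_0 has direction n = (6, -7, 6): r = (-26, 42, -28) + μ(6, -7, 6).
Substitute into the plane: n·(X_0 + μn) = -13 gives -618 + 121μ = -13, so μ = 5.
Foot = (-26, 42, -28) + 5·(6, -7, 6) = (4, 7, 2).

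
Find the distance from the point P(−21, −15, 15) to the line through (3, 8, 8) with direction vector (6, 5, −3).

√34

Direction vector d = (6, 5, −3).
AP = (−24, −23, 7); AP·d = -280, |AP|² = 1154, |d|² = 70.
distance² = |AP|² − (AP·d)²/|d|² = 1154 − 78400/70 = 34, so the distance is √34.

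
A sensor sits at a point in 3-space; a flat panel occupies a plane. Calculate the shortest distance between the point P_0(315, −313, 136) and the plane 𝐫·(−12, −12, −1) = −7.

9

Normal vector n = (−12, −12, −1), and n·(315, −313, 136) − (−7) = −153.
|n| = √(144 + 144 + 1) = 17, so the distance is |-153|/17 = 9.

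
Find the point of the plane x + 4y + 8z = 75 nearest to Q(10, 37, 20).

(7, 25, -4)

n = (1, 4, 8), |n|² = 81, and n·Q − 75 = 243.
t = 243/81 = 3, so the foot is Q − t·n = (10, 37, 20) − 3·(1, 4, 8) = (7, 25, -4).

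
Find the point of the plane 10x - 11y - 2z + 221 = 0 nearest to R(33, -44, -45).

The perpendicular from R has direction n = (10, -11, -2): r = (33, -44, -45) + λ(10, -11, -2).
Substitute into the plane: n·(R + λn) = -221 gives 904 + 225λ = -221, so λ = -5.
Foot = (33, -44, -45) + (-5)·(10, -11, -2) = (-17, 11, -35).

(-17, 11, -35)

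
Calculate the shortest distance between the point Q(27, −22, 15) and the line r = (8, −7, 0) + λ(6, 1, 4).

Direction vector d = (6, 1, 4).
AP = (19, −15, 15), and AP × d = (−75, 14, 109).
|AP × d|² = 17702 and |d|² = 53, so the distance is √(17702/53) = √334.

√334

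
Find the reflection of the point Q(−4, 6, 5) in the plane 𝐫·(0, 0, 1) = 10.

(-4, 6, 15)

n = (0, 0, 1), |n|² = 1, n·Q − 10 = -5, so t = -5/1 = -5.
Foot F = Q − (-5)·n = (−4, 6, 10); the reflection is 2F − Q = (−4, 6, 15).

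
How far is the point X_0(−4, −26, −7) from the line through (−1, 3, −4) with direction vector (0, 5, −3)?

Direction vector d = (0, 5, −3).
AP = (−3, −29, −3), and AP × d = (102, −9, −15).
|AP × d|² = 10710 and |d|² = 34, so the distance is √(10710/34) = √315 = 3√35.

3√35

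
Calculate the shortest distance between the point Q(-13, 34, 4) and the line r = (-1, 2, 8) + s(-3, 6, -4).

4√13

Direction vector d = (-3, 6, -4).
AP = (-12, 32, -4); AP·d = 244, |AP|² = 1184, |d|² = 61.
distance² = |AP|² − (AP·d)²/|d|² = 1184 − 59536/61 = 208, so the distance is 4√13.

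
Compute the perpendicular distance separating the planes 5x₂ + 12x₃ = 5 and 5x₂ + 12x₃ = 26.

With common normal n = (0, 5, 12) (|n| = 13), the distance is |5 − 26|/|n| = 21/13.

21/13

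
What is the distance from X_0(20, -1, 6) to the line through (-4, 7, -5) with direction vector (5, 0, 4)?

√105

Direction vector d = (5, 0, 4).
AP = (24, -8, 11); AP·d = 164, |AP|² = 761, |d|² = 41.
distance² = |AP|² − (AP·d)²/|d|² = 761 − 26896/41 = 105, so the distance is √105.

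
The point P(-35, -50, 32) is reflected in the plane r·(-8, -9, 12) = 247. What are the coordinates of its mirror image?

n = (-8, -9, 12), |n|² = 289, n·P − 247 = 867, so t = 867/289 = 3.
Foot F = P − 3·n = (-11, -23, -4); the reflection is 2F − P = (13, 4, -40).

(13, 4, -40)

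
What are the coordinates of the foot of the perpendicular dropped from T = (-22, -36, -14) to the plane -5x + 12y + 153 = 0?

n = (-5, 12, 0), |n|² = 169, and n·T − (-153) = -169.
t = -169/169 = -1, so the foot is T − t·n = (-22, -36, -14) − (-1)·(-5, 12, 0) = (-27, -24, -14).

(-27, -24, -14)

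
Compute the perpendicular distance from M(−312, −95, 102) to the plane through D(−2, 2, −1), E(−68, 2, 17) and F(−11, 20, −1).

5

DE = (−66, 0, 18) and DF = (−9, 18, 0), so a normal is n = DE × DF = (−324, −162, −1188).
Then n·(−312, −95, 102) − 1512 = −6210.
|n| = √(104976 + 26244 + 1411344) = 1242, so the distance is |-6210|/1242 = 5.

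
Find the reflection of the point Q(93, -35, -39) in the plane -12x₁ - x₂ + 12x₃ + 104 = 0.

With n = (-12, -1, 12), the signed offset is (n·Q − (-104))/|n|² = -1445/289 = -5.
Q' = Q − 2t·n = (93, -35, -39) − (-10)·(-12, -1, 12) = (-27, -45, 81).

(-27, -45, 81)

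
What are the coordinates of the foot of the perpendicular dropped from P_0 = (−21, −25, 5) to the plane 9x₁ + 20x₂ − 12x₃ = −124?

(-12, -5, -7)

The perpendicular from P_0 has direction n = (9, 20, −12): r = (−21, −25, 5) + μ(9, 20, −12).
Substitute into the plane: n·(P_0 + μn) = -124 gives -749 + 625μ = -124, so μ = 1.
Foot = (−21, −25, 5) + 1·(9, 20, −12) = (−12, −5, −7).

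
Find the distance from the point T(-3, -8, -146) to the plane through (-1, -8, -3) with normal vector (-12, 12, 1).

The plane has equation n·(r − (-1, -8, -3)) = 0, i.e. n·r = -87.
d = |(-12)·(-3) + 12·(-8) + 1·(-146) − (-87)| / √(144 + 144 + 1) = |-119| / 17 = 7.

7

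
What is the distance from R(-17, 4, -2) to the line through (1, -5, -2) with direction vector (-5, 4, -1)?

Direction vector d = (-5, 4, -1).
AP = (-18, 9, 0); AP·d = 126, |AP|² = 405, |d|² = 42.
distance² = |AP|² − (AP·d)²/|d|² = 405 − 15876/42 = 27, so the distance is 3√3.

3√3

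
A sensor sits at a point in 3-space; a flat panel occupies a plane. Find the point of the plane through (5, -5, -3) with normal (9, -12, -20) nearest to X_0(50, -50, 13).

(41, -38, 33)

n = (9, -12, -20), |n|² = 625, and n·X_0 − 165 = 625.
t = 625/625 = 1, so the foot is X_0 − t·n = (50, -50, 13) − 1·(9, -12, -20) = (41, -38, 33).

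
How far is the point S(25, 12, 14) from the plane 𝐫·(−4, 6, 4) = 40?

Normal vector n = (−4, 6, 4), and n·(25, 12, 14) − 40 = −12.
|n| = √(16 + 36 + 16) = 2√17, so the distance is |-12|/(2√17) = 6/√17.

6/√17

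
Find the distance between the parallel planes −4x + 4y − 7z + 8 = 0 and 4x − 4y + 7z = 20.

Divide the second equation by -1 to match normals: −4x + 4y − 7z = -20.
Both planes have normal n = (−4, 4, −7), |n| = 9. Any point on the first plane is at distance |(-20) − (-8)|/|n| = 12/9 = 4/3 from the second.

4/3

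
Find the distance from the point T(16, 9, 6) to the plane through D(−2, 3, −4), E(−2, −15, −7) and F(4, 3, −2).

DE = (0, −18, −3) and DF = (6, 0, 2), so a normal is n = DE × DF = (−36, −18, 108).
d = |(-36)·16 + (-18)·9 + 108·6 − (-414)| / √(1296 + 324 + 11664) = |324| / (18√41) = 18√41/41.

18/√41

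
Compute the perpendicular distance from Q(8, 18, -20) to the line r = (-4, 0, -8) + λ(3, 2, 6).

Direction vector d = (3, 2, 6).
AP = (12, 18, -12), and AP × d = (132, -108, -30).
|AP × d|² = 29988 and |d|² = 49, so the distance is √(29988/49) = √612 = 6√17.

6√17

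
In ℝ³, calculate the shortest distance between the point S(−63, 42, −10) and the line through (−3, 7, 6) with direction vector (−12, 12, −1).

Direction vector d = (−12, 12, −1).
AP = (−60, 35, −16), and AP × d = (157, 132, −300).
|AP × d|² = 132073 and |d|² = 289, so the distance is √(132073/289) = √457.

√457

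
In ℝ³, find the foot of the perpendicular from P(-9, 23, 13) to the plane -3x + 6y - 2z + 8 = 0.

(0, 5, 19)

n = (-3, 6, -2), |n|² = 49, and n·P − (-8) = 147.
t = 147/49 = 3, so the foot is P − t·n = (-9, 23, 13) − 3·(-3, 6, -2) = (0, 5, 19).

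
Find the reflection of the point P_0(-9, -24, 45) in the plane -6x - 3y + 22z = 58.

n = (-6, -3, 22), |n|² = 529, n·P_0 − 58 = 1058, so t = 1058/529 = 2.
Foot F = P_0 − 2·n = (3, -18, 1); the reflection is 2F − P_0 = (15, -12, -43).

(15, -12, -43)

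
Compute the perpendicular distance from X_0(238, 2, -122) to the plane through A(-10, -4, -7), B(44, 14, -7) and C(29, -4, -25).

AB = (54, 18, 0) and AC = (39, 0, -18), so a normal is n = AB × AC = (-324, 972, -702).
n = (-324, 972, -702); n·P − 4266 = 6210; |n| = 1242; distance = 6210/1242 = 5.

5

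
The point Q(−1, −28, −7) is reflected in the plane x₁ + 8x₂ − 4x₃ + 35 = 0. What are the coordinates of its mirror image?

(3, 4, -23)

n = (1, 8, −4), |n|² = 81, n·Q − (-35) = -162, so t = -162/81 = -2.
Foot F = Q − (-2)·n = (1, −12, −15); the reflection is 2F − Q = (3, 4, −23).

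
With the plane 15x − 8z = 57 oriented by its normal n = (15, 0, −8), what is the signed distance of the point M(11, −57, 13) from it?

4/17

n·M − 57 = 4.
|n| = 17, so the signed distance is 4/17.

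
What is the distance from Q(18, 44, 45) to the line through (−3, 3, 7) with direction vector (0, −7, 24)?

Direction vector d = (0, −7, 24).
AP = (21, 41, 38), and AP × d = (1250, −504, −147).
|AP × d|² = 1838125 and |d|² = 625, so the distance is √(1838125/625) = √2941.

√2941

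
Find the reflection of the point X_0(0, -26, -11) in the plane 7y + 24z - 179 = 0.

n = (0, 7, 24), |n|² = 625, n·X_0 − 179 = -625, so t = -625/625 = -1.
Foot F = X_0 − (-1)·n = (0, -19, 13); the reflection is 2F − X_0 = (0, -12, 37).

(0, -12, 37)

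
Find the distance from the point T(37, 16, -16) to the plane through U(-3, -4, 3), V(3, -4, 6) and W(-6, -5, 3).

18/√14

UV = (6, 0, 3) and UW = (-3, -1, 0), so a normal is n = UV × UW = (3, -9, -6).
n = (3, -9, -6); n·P − 9 = 54; |n| = 3√14; distance = 54/(3√14) = 18/√14.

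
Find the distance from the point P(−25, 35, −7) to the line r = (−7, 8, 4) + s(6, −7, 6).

√85

Direction vector d = (6, −7, 6).
AP = (−18, 27, −11); AP·d = -363, |AP|² = 1174, |d|² = 121.
distance² = |AP|² − (AP·d)²/|d|² = 1174 − 131769/121 = 85, so the distance is √85.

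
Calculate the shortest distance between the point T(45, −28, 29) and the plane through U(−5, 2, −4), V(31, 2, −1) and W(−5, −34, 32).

14/17

UV = (36, 0, 3) and UW = (0, −36, 36), so a normal is n = UV × UW = (108, −1296, −1296).
d = |108·45 + (-1296)·(-28) + (-1296)·29 − 2052| / √(11664 + 1679616 + 1679616) = |1512| / 1836 = 14/17.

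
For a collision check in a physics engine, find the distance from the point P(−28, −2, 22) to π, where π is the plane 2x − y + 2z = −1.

d = |2·(-28) + (-1)·(-2) + 2·22 − (-1)| / √(4 + 1 + 4) = |-9| / 3 = 3.

3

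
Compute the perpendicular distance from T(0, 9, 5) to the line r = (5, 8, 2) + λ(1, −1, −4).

Direction vector d = (1, −1, −4).
AP = (−5, 1, 3); AP·d = -18, |AP|² = 35, |d|² = 18.
distance² = |AP|² − (AP·d)²/|d|² = 35 − 324/18 = 17, so the distance is √17.

√17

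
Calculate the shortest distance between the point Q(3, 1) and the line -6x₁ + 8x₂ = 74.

42/5

The normal to the line is n = (-6, 8) with |n| = 10.
|n·Q − 74| = |-10 − 74| = 84, so the distance is 84/10 = 42/5.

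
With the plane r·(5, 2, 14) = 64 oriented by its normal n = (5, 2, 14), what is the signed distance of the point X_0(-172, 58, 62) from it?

4

n·X_0 − 64 = 60.
|n| = 15, so the signed distance is 60/15 = 4.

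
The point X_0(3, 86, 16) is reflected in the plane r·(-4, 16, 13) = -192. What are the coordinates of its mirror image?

n = (-4, 16, 13), |n|² = 441, n·X_0 − (-192) = 1764, so t = 1764/441 = 4.
Foot F = X_0 − 4·n = (19, 22, -36); the reflection is 2F − X_0 = (35, -42, -88).

(35, -42, -88)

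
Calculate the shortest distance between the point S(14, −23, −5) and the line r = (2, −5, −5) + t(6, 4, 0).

6√13

Direction vector d = (6, 4, 0).
AP = (12, −18, 0), and AP × d = (0, 0, 156).
|AP × d|² = 24336 and |d|² = 52, so the distance is √(24336/52) = √468 = 6√13.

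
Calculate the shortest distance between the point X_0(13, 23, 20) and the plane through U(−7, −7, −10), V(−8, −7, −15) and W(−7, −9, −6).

UV = (−1, 0, −5) and UW = (0, −2, 4), so a normal is n = UV × UW = (−10, 4, 2).
Then n·(13, 23, 20) − 22 = −20.
|n| = √(100 + 16 + 4) = 2√30, so the distance is |-20|/(2√30) = √30/3.

10/√30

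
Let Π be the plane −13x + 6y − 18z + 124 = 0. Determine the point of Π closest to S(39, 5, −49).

The perpendicular from S has direction n = (−13, 6, −18): r = (39, 5, −49) + μ(−13, 6, −18).
Substitute into the plane: n·(S + μn) = -124 gives 405 + 529μ = -124, so μ = -1.
Foot = (39, 5, −49) + (-1)·(−13, 6, −18) = (52, −1, −31).

(52, -1, -31)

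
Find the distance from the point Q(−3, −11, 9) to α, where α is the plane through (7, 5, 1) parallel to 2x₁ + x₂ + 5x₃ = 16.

4/√30

Parallel planes share the normal n = (2, 1, 5); since (7, 5, 1) lies on the plane, its equation is 2x₁ + x₂ + 5x₃ = 24.
n = (2, 1, 5); n·P − 24 = 4; |n| = √30; distance = 4/√30 = 2√30/15.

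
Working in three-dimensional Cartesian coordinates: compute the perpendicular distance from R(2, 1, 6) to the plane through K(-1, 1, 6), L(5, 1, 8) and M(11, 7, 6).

3√14/14

KL = (6, 0, 2) and KM = (12, 6, 0), so a normal is n = KL × KM = (-12, 24, 36).
Then n·(2, 1, 6) - 252 = -36.
|n| = √(144 + 576 + 1296) = 12√14, so the distance is |-36|/(12√14) = 3/√14.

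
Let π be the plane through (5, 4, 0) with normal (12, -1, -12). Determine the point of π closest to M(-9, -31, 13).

The perpendicular from M has direction n = (12, -1, -12): r = (-9, -31, 13) + λ(12, -1, -12).
Substitute into the plane: n·(M + λn) = 56 gives -233 + 289λ = 56, so λ = 1.
Foot = (-9, -31, 13) + 1·(12, -1, -12) = (3, -32, 1).

(3, -32, 1)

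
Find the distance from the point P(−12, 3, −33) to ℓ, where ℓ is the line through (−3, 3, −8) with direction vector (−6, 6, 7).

3√65

Direction vector d = (−6, 6, 7).
AP = (−9, 0, −25), and AP × d = (150, 213, −54).
|AP × d|² = 70785 and |d|² = 121, so the distance is √(70785/121) = √585 = 3√65.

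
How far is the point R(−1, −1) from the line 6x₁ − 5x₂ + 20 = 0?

The normal to the line is n = (6, −5) with |n| = √61.
|n·R − (-20)| = |-1 − (-20)| = 19, so the distance is 19/√61.

19√61/61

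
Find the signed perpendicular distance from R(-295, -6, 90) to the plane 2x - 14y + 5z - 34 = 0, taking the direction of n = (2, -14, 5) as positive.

-6

n·R − 34 = -90.
|n| = 15, so the signed distance is -90/15 = -6.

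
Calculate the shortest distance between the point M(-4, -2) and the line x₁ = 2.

The normal to the line is n = (1, 0) with |n| = 1.
|n·M − 2| = |-4 − 2| = 6, so the distance is 6/1 = 6.

6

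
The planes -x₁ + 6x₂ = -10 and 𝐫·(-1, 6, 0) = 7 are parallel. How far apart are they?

With common normal n = (-1, 6, 0) (|n| = √37), the distance is |(-10) − 7|/|n| = 17/√37.

17√37/37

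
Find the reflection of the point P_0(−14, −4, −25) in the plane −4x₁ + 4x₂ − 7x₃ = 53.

(2, -20, 3)

With n = (−4, 4, −7), the signed offset is (n·P_0 − 53)/|n|² = 162/81 = 2.
P_0' = P_0 − 2t·n = (−14, −4, −25) − 4·(−4, 4, −7) = (2, −20, 3).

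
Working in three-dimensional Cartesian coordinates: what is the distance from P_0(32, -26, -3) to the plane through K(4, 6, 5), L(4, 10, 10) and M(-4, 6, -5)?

KL = (0, 4, 5) and KM = (-8, 0, -10), so a normal is n = KL × KM = (-40, -40, 32).
n = (-40, -40, 32); n·P − (-240) = -96; |n| = 8√66; distance = 96/(8√66) = 2√66/11.

2√66/11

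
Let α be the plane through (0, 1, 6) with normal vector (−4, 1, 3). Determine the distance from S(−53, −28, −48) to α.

21√26/26

The plane has equation n·(r − (0, 1, 6)) = 0, i.e. n·r = 19.
n = (−4, 1, 3); n·P − 19 = 21; |n| = √26; distance = 21/√26 = 21√26/26.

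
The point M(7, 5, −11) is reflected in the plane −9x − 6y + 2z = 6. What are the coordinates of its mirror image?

(-11, -7, -7)

n = (−9, −6, 2), |n|² = 121, n·M − 6 = -121, so t = -121/121 = -1.
Foot F = M − (-1)·n = (−2, −1, −9); the reflection is 2F − M = (−11, −7, −7).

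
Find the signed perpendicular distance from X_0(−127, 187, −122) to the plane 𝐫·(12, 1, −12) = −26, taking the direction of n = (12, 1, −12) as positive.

n·X_0 − (-26) = 153.
|n| = 17, so the signed distance is 153/17 = 9.

9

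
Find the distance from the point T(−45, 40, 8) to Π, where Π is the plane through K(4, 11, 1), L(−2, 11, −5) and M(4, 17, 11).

23/√43

KL = (−6, 0, −6) and KM = (0, 6, 10), so a normal is n = KL × KM = (36, 60, −36).
Then n·(−45, 40, 8) − 768 = −276.
|n| = √(1296 + 3600 + 1296) = 12√43, so the distance is |-276|/(12√43) = 23√43/43.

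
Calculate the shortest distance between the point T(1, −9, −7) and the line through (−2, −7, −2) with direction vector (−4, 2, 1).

Direction vector d = (−4, 2, 1).
AP = (3, −2, −5), and AP × d = (8, 17, −2).
|AP × d|² = 357 and |d|² = 21, so the distance is √(357/21) = √17.

√17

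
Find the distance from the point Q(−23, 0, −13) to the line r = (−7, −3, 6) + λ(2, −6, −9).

Direction vector d = (2, −6, −9).
AP = (−16, 3, −19); AP·d = 121, |AP|² = 626, |d|² = 121.
distance² = |AP|² − (AP·d)²/|d|² = 626 − 14641/121 = 505, so the distance is √505.

√505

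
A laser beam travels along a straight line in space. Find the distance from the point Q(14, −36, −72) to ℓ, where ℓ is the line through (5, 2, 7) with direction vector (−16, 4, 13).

√3797

Direction vector d = (−16, 4, 13).
AP = (9, −38, −79), and AP × d = (−178, 1147, −572).
|AP × d|² = 1674477 and |d|² = 441, so the distance is √(1674477/441) = √3797.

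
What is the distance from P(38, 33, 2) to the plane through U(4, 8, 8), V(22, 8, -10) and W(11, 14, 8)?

UV = (18, 0, -18) and UW = (7, 6, 0), so a normal is n = UV × UW = (108, -126, 108).
n = (108, -126, 108); n·P − 288 = -126; |n| = 198; distance = 126/198 = 7/11.

7/11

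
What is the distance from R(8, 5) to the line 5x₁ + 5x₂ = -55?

The normal to the line is n = (5, 5) with |n| = 5√2.
|n·R − (-55)| = |65 − (-55)| = 120, so the distance is 120/(5√2) = 12√2.

12√2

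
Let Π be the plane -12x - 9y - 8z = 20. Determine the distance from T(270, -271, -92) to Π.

n = (-12, -9, -8); n·P − 20 = -85; |n| = 17; distance = 85/17 = 5.

5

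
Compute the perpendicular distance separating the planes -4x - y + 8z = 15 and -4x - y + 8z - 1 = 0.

14/9

With common normal n = (-4, -1, 8) (|n| = 9), the distance is |15 − 1|/|n| = 14/9.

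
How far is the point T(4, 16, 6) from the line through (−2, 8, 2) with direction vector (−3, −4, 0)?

Direction vector d = (−3, −4, 0).
AP = (6, 8, 4); AP·d = -50, |AP|² = 116, |d|² = 25.
distance² = |AP|² − (AP·d)²/|d|² = 116 − 2500/25 = 16, so the distance is 4.

4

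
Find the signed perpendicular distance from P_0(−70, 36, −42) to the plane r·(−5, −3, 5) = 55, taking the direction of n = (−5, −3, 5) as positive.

n·P_0 − 55 = -23.
|n| = √59, so the signed distance is -23√59/59.

-23√59/59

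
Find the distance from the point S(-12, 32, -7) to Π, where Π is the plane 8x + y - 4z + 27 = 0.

Normal vector n = (8, 1, -4), and n·(-12, 32, -7) - (-27) = -9.
|n| = √(64 + 1 + 16) = 9, so the distance is |-9|/9 = 1.

1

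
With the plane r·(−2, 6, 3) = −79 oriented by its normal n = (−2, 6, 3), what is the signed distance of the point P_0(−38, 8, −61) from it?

20/7

n·P_0 − (-79) = 20.
|n| = 7, so the signed distance is 20/7.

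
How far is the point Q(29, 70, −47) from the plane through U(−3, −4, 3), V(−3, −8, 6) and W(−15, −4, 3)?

UV = (0, −4, 3) and UW = (−12, 0, 0), so a normal is n = UV × UW = (0, −36, −48).
d = |(-36)·70 + (-48)·(-47) − 0| / √(0 + 1296 + 2304) = |-264| / 60 = 22/5.

22/5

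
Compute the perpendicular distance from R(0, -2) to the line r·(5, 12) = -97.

d = |5·0 + 12·(-2) − (-97)| / √(25 + 144) = |73|/13 = 73/13.

73/13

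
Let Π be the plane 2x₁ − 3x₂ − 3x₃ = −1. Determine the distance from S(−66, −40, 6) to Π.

n = (2, −3, −3); n·P − (-1) = -29; |n| = √22; distance = 29/√22.

29√22/22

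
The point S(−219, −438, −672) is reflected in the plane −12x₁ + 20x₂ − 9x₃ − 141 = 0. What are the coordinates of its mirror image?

n = (−12, 20, −9), |n|² = 625, n·S − 141 = -225, so t = -225/625 = -9/25.
Foot F = S − (-9/25)·n = (−5583/25, −2154/5, −16881/25); the reflection is 2F − S = (−5691/25, −2118/5, −16962/25).

(-5691/25, -2118/5, -16962/25)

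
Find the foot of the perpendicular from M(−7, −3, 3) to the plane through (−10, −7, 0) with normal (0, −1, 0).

(-7, -7, 3)

n = (0, −1, 0), |n|² = 1, and n·M − 7 = -4.
t = -4/1 = -4, so the foot is M − t·n = (−7, −3, 3) − (-4)·(0, −1, 0) = (−7, −7, 3).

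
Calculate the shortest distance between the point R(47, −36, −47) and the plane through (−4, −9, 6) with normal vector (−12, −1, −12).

The plane has equation n·(r − (−4, −9, 6)) = 0, i.e. n·r = -15.
d = |(-12)·47 + (-1)·(-36) + (-12)·(-47) − (-15)| / √(144 + 1 + 144) = |51| / 17 = 3.

3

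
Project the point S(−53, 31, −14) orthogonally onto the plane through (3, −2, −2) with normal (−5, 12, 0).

(-33, -17, -14)

n = (−5, 12, 0), |n|² = 169, and n·S − (-39) = 676.
t = 676/169 = 4, so the foot is S − t·n = (−53, 31, −14) − 4·(−5, 12, 0) = (−33, −17, −14).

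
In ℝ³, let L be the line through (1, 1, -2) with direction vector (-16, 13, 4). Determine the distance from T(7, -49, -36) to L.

Direction vector d = (-16, 13, 4).
AP = (6, -50, -34), and AP × d = (242, 520, -722).
|AP × d|² = 850248 and |d|² = 441, so the distance is √(850248/441) = √1928 = 2√482.

2√482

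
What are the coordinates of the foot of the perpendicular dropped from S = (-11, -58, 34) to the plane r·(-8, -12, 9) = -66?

(21, -10, -2)

The perpendicular from S has direction n = (-8, -12, 9): r = (-11, -58, 34) + μ(-8, -12, 9).
Substitute into the plane: n·(S + μn) = -66 gives 1090 + 289μ = -66, so μ = -4.
Foot = (-11, -58, 34) + (-4)·(-8, -12, 9) = (21, -10, -2).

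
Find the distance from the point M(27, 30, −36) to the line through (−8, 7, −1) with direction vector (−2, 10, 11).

9√34

Direction vector d = (−2, 10, 11).
AP = (35, 23, −35); AP·d = -225, |AP|² = 2979, |d|² = 225.
distance² = |AP|² − (AP·d)²/|d|² = 2979 − 50625/225 = 2754, so the distance is 9√34.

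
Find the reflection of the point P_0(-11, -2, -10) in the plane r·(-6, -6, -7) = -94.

(13, 22, 18)

With n = (-6, -6, -7), the signed offset is (n·P_0 − (-94))/|n|² = 242/121 = 2.
P_0' = P_0 − 2t·n = (-11, -2, -10) − 4·(-6, -6, -7) = (13, 22, 18).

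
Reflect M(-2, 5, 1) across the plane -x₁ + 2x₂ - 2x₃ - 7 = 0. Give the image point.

n = (-1, 2, -2), |n|² = 9, n·M − 7 = 3, so t = 3/9 = 1/3.
Foot F = M − (1/3)·n = (-5/3, 13/3, 5/3); the reflection is 2F − M = (-4/3, 11/3, 7/3).

(-4/3, 11/3, 7/3)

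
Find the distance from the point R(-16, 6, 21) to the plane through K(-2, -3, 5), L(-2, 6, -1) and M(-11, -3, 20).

KL = (0, 9, -6) and KM = (-9, 0, 15), so a normal is n = KL × KM = (135, 54, 81).
Then n·(-16, 6, 21) - (-27) = -108.
|n| = √(18225 + 2916 + 6561) = 27√38, so the distance is |-108|/(27√38) = 2√38/19.

4/√38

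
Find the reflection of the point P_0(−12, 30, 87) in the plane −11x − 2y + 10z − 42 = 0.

n = (−11, −2, 10), |n|² = 225, n·P_0 − 42 = 900, so t = 900/225 = 4.
Foot F = P_0 − 4·n = (32, 38, 47); the reflection is 2F − P_0 = (76, 46, 7).

(76, 46, 7)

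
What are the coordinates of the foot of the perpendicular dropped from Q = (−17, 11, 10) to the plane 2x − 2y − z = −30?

(-9, 3, 6)

The perpendicular from Q has direction n = (2, −2, −1): r = (−17, 11, 10) + t(2, −2, −1).
Substitute into the plane: n·(Q + tn) = -30 gives -66 + 9t = -30, so t = 4.
Foot = (−17, 11, 10) + 4·(2, −2, −1) = (−9, 3, 6).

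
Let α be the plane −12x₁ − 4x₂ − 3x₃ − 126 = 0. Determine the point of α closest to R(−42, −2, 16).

n = (−12, −4, −3), |n|² = 169, and n·R − 126 = 338.
t = 338/169 = 2, so the foot is R − t·n = (−42, −2, 16) − 2·(−12, −4, −3) = (−18, 6, 22).

(-18, 6, 22)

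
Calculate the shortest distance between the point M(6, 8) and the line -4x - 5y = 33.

97√41/41

The normal to the line is n = (-4, -5) with |n| = √41.
|n·M − 33| = |-64 − 33| = 97, so the distance is 97/√41.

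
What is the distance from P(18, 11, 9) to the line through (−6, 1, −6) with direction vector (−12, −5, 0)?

Direction vector d = (−12, −5, 0).
AP = (24, 10, 15); AP·d = -338, |AP|² = 901, |d|² = 169.
distance² = |AP|² − (AP·d)²/|d|² = 901 − 114244/169 = 225, so the distance is 15.

15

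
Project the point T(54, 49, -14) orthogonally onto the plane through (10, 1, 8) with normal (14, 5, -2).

(-2, 29, -6)

The perpendicular from T has direction n = (14, 5, -2): r = (54, 49, -14) + μ(14, 5, -2).
Substitute into the plane: n·(T + μn) = 129 gives 1029 + 225μ = 129, so μ = -4.
Foot = (54, 49, -14) + (-4)·(14, 5, -2) = (-2, 29, -6).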